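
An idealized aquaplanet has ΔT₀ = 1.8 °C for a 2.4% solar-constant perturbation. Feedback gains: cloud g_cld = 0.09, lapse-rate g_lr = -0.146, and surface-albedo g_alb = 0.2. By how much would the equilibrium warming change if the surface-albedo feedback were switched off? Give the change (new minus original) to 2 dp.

Original: g = 0.144, ΔT = 1.8/(1−0.144) = 2.1028 °C.
Without surface-albedo: g' = -0.056, ΔT' = 1.8/(1+0.056) = 1.7045 °C.
Change = 1.7045 − 2.1028 = -0.40 °C.

-0.40 °C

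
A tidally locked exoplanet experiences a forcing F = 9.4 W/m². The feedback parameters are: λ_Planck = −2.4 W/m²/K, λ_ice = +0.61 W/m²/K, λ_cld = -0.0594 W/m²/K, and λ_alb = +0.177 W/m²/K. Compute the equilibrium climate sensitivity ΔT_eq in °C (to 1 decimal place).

5.6 °C

Net feedback parameter λ = (−2.4) + (+0.61) + (-0.0594) + (+0.177) = -1.6724 W/m²/K.
ΔT = −F/λ = −9.4/(-1.6724) = 5.6 °C.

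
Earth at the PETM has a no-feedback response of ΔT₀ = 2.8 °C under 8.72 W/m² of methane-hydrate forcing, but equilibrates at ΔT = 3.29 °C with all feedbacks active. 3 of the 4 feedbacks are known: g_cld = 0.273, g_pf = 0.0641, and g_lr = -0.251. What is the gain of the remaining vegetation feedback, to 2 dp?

0.06

Amplification A = ΔT/ΔT₀ = 3.29/2.8 = 1.175.
Total gain g = 1 − 1/A = 1 − 1/1.175 = 0.1489.
Known gains sum to 0.273 + 0.0641 − 0.251 = 0.0861.
g_veg = 0.1489 − 0.0861 = 0.06.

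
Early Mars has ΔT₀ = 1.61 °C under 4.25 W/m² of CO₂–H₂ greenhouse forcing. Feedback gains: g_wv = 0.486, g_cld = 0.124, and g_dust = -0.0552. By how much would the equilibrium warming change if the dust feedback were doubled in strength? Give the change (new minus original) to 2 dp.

Original: g = 0.5548, ΔT = 1.61/(1−0.5548) = 3.6164 °C.
With doubled dust: g' = 0.4996, ΔT' = 1.61/(1−0.4996) = 3.2174 °C.
Change = 3.2174 − 3.6164 = -0.40 °C.

-0.40 °C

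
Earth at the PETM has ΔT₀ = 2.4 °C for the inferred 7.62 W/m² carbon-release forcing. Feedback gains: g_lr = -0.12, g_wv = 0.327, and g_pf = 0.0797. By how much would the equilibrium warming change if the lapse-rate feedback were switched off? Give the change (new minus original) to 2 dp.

0.68 °C

Original: g = 0.2867, ΔT = 2.4/(1−0.2867) = 3.3646 °C.
Without lapse-rate: g' = 0.4067, ΔT' = 2.4/(1−0.4067) = 4.0452 °C.
Change = 4.0452 − 3.3646 = 0.68 °C.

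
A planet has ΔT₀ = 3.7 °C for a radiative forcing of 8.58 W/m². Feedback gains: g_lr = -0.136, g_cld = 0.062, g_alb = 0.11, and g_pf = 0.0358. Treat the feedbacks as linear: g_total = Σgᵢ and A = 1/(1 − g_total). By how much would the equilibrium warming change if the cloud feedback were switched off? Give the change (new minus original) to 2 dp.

Original: g = 0.0718, ΔT = 3.7/(1−0.0718) = 3.9862 °C.
Without cloud: g' = 0.0098, ΔT' = 3.7/(1−0.0098) = 3.7366 °C.
Change = 3.7366 − 3.9862 = -0.25 °C.

-0.25 °C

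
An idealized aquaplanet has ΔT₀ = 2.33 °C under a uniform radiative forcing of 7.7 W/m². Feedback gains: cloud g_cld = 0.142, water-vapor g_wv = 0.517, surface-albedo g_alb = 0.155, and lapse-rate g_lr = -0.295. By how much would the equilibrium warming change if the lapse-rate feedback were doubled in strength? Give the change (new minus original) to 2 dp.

Original: g = 0.519, ΔT = 2.33/(1−0.519) = 4.8441 °C.
With doubled lapse-rate: g' = 0.224, ΔT' = 2.33/(1−0.224) = 3.0026 °C.
Change = 3.0026 − 4.8441 = -1.84 °C.

-1.84 °C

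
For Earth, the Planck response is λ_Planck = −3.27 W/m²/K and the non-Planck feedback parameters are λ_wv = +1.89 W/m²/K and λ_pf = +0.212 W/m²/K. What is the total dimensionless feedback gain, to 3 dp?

Convert to gains: g_wv = 1.89/3.27 = 0.578; g_pf = 0.212/3.27 = 0.06483.
Total gain g = 0.64283.

0.643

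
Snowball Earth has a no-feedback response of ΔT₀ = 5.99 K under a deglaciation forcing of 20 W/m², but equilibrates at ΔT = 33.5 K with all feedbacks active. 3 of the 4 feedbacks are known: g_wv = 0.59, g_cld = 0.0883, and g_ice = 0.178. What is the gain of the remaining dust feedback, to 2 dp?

-0.04

Amplification A = ΔT/ΔT₀ = 33.5/5.99 = 5.593.
Total gain g = 1 − 1/A = 1 − 1/5.593 = 0.8212.
Known gains sum to 0.59 + 0.0883 + 0.178 = 0.8563.
g_dust = 0.8212 − 0.8563 = -0.04.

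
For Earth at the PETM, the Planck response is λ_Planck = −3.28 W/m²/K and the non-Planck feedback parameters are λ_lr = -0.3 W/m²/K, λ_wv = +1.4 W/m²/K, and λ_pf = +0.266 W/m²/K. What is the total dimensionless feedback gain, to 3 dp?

Convert to gains: g_lr = -0.3/3.28 = -0.09146; g_wv = 1.4/3.28 = 0.4268; g_pf = 0.266/3.28 = 0.0811.
Total gain g = 0.41644.

0.416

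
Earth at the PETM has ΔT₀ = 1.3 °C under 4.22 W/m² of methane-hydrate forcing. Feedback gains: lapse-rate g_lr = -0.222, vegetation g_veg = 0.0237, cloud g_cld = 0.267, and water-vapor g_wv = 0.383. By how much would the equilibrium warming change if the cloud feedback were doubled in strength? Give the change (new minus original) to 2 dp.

Original: g = 0.4517, ΔT = 1.3/(1−0.4517) = 2.3710 °C.
With doubled cloud: g' = 0.7187, ΔT' = 1.3/(1−0.7187) = 4.6214 °C.
Change = 4.6214 − 2.3710 = 2.25 °C.

2.25 °C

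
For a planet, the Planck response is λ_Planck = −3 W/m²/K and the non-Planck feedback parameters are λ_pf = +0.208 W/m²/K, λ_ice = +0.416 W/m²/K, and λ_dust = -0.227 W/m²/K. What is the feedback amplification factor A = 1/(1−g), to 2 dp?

Convert to gains: g_pf = 0.208/3 = 0.06933; g_ice = 0.416/3 = 0.1387; g_dust = -0.227/3 = -0.07567.
Total gain g = 0.13236.
A = 1/(1 − 0.13236) = 1.15.

1.15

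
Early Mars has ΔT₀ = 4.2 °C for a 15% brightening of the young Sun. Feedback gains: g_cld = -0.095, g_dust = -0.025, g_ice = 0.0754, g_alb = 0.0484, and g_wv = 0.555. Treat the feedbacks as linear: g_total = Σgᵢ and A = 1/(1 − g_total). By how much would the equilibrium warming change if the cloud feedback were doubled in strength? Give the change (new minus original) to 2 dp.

Original: g = 0.5588, ΔT = 4.2/(1−0.5588) = 9.5195 °C.
With doubled cloud: g' = 0.4638, ΔT' = 4.2/(1−0.4638) = 7.8329 °C.
Change = 7.8329 − 9.5195 = -1.69 °C.

-1.69 °C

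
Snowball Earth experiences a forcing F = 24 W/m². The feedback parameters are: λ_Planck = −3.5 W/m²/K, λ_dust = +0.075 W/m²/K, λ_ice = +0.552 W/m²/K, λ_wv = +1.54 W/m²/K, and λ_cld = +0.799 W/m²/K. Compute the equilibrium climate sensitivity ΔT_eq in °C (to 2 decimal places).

44.94 °C

Net feedback parameter λ = (−3.5) + (+0.075) + (+0.552) + (+1.54) + (+0.799) = -0.534 W/m²/K.
ΔT = −F/λ = −24/(-0.534) = 44.94 °C.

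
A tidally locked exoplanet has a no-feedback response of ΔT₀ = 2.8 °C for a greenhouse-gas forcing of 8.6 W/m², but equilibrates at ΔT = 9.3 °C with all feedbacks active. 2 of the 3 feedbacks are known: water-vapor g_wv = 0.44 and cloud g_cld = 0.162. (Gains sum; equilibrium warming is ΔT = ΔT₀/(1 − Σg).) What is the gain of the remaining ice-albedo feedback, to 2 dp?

0.10

Amplification A = ΔT/ΔT₀ = 9.3/2.8 = 3.321.
Total gain g = 1 − 1/A = 1 − 1/3.321 = 0.6989.
Known gains sum to 0.44 + 0.162 = 0.602.
g_ice = 0.6989 − 0.602 = 0.10.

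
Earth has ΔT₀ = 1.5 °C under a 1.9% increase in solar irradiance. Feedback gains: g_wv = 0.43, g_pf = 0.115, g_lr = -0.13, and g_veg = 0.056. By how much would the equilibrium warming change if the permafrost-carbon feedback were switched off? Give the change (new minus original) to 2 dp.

-0.51 °C

Original: g = 0.471, ΔT = 1.5/(1−0.471) = 2.8355 °C.
Without permafrost-carbon: g' = 0.356, ΔT' = 1.5/(1−0.356) = 2.3292 °C.
Change = 2.3292 − 2.8355 = -0.51 °C.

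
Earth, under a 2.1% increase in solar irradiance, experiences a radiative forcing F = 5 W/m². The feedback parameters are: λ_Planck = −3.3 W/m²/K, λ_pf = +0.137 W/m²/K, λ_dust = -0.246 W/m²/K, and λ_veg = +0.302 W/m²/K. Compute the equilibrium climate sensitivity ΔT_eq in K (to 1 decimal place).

1.6 K

Net feedback parameter λ = (−3.3) + (+0.137) + (-0.246) + (+0.302) = -3.107 W/m²/K.
ΔT = −F/λ = −5/(-3.107) = 1.6 K.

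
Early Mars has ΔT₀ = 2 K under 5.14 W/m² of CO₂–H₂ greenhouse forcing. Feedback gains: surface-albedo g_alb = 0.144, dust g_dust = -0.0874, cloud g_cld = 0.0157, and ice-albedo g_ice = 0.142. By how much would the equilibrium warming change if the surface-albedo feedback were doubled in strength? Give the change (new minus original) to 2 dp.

0.57 K

Original: g = 0.2143, ΔT = 2/(1−0.2143) = 2.5455 K.
With doubled surface-albedo: g' = 0.3583, ΔT' = 2/(1−0.3583) = 3.1167 K.
Change = 3.1167 − 2.5455 = 0.57 K.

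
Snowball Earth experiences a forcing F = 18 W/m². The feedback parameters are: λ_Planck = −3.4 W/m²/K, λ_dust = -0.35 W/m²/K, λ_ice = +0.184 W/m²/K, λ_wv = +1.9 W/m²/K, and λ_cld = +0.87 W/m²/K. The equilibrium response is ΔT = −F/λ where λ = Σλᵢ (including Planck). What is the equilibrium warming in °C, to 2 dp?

22.61 °C

Net feedback parameter λ = (−3.4) + (-0.35) + (+0.184) + (+1.9) + (+0.87) = -0.796 W/m²/K.
ΔT = −F/λ = −18/(-0.796) = 22.61 °C.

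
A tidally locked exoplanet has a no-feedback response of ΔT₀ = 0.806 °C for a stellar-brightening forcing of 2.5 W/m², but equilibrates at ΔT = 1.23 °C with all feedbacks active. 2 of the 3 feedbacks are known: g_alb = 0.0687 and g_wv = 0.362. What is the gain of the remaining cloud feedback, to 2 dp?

Amplification A = ΔT/ΔT₀ = 1.23/0.806 = 1.526.
Total gain g = 1 − 1/A = 1 − 1/1.526 = 0.3447.
Known gains sum to 0.0687 + 0.362 = 0.4307.
g_cld = 0.3447 − 0.4307 = -0.09.

-0.09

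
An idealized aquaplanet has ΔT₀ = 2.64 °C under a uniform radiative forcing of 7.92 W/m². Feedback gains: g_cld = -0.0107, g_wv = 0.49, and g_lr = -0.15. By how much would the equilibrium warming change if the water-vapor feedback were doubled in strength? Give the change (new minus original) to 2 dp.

Original: g = 0.3293, ΔT = 2.64/(1−0.3293) = 3.9362 °C.
With doubled water-vapor: g' = 0.8193, ΔT' = 2.64/(1−0.8193) = 14.6099 °C.
Change = 14.6099 − 3.9362 = 10.67 °C.

10.67 °C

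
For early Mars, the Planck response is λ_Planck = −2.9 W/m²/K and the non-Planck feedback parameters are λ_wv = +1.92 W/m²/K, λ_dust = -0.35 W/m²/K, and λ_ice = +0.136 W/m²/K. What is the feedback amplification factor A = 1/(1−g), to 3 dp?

Convert to gains: g_wv = 1.92/2.9 = 0.6621; g_dust = -0.35/2.9 = -0.1207; g_ice = 0.136/2.9 = 0.0469.
Total gain g = 0.5883.
A = 1/(1 − 0.5883) = 2.429.

2.429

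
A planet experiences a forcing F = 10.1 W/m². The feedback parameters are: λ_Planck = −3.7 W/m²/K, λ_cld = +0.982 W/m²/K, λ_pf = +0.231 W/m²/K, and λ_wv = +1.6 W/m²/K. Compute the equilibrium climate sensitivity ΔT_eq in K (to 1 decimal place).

11.4 K

Net feedback parameter λ = (−3.7) + (+0.982) + (+0.231) + (+1.6) = -0.887 W/m²/K.
ΔT = −F/λ = −10.1/(-0.887) = 11.4 K.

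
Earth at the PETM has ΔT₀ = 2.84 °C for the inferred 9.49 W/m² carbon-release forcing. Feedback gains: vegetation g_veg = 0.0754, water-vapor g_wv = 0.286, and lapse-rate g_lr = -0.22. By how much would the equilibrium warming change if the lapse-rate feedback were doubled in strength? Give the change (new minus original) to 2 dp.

-0.67 °C

Original: g = 0.1414, ΔT = 2.84/(1−0.1414) = 3.3077 °C.
With doubled lapse-rate: g' = -0.0786, ΔT' = 2.84/(1+0.0786) = 2.6330 °C.
Change = 2.6330 − 3.3077 = -0.67 °C.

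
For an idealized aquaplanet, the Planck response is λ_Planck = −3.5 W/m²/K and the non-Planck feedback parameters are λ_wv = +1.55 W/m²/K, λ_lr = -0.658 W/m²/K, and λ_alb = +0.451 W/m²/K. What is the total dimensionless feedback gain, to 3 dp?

Convert to gains: g_wv = 1.55/3.5 = 0.4429; g_lr = -0.658/3.5 = -0.188; g_alb = 0.451/3.5 = 0.1289.
Total gain g = 0.3838.

0.384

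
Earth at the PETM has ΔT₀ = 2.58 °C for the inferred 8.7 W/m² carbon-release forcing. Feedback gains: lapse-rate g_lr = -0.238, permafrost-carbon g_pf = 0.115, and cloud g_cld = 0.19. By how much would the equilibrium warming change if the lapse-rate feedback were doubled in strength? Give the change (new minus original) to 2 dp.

Original: g = 0.067, ΔT = 2.58/(1−0.067) = 2.7653 °C.
With doubled lapse-rate: g' = -0.171, ΔT' = 2.58/(1+0.171) = 2.2032 °C.
Change = 2.2032 − 2.7653 = -0.56 °C.

-0.56 °C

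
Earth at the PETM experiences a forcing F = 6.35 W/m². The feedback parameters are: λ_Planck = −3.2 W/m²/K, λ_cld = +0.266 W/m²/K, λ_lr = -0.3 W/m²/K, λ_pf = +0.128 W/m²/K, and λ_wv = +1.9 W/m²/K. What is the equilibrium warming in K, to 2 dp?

Net feedback parameter λ = (−3.2) + (+0.266) + (-0.3) + (+0.128) + (+1.9) = -1.206 W/m²/K.
ΔT = −F/λ = −6.35/(-1.206) = 5.27 K.

5.27 K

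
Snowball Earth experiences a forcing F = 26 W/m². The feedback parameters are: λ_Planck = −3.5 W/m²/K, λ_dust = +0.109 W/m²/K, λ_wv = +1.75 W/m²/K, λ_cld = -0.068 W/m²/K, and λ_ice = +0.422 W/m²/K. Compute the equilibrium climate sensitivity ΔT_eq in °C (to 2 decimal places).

20.20 °C

Net feedback parameter λ = (−3.5) + (+0.109) + (+1.75) + (-0.068) + (+0.422) = -1.287 W/m²/K.
ΔT = −F/λ = −26/(-1.287) = 20.20 °C.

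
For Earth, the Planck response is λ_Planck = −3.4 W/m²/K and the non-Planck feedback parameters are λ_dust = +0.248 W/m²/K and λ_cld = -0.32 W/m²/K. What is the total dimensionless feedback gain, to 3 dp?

-0.021

Convert to gains: g_dust = 0.248/3.4 = 0.07294; g_cld = -0.32/3.4 = -0.09412.
Total gain g = -0.02118.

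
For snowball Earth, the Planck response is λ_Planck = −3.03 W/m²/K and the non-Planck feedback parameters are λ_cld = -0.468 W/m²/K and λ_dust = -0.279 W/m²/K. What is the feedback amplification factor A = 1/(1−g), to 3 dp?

Convert to gains: g_cld = -0.468/3.03 = -0.1545; g_dust = -0.279/3.03 = -0.09208.
Total gain g = -0.24658.
A = 1/(1 + 0.24658) = 0.802.

0.802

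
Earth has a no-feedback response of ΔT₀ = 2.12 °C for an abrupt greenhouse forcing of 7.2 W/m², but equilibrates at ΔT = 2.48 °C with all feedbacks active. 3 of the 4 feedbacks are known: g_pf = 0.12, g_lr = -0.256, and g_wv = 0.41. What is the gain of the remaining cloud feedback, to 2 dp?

-0.13

Amplification A = ΔT/ΔT₀ = 2.48/2.12 = 1.17.
Total gain g = 1 − 1/A = 1 − 1/1.17 = 0.1453.
Known gains sum to 0.12 − 0.256 + 0.41 = 0.274.
g_cld = 0.1453 − 0.274 = -0.13.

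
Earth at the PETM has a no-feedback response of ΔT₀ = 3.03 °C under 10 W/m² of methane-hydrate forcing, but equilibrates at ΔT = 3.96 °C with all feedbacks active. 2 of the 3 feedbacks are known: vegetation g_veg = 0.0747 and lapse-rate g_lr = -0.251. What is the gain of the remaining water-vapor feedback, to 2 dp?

Amplification A = ΔT/ΔT₀ = 3.96/3.03 = 1.307.
Total gain g = 1 − 1/A = 1 − 1/1.307 = 0.2349.
Known gains sum to 0.0747 − 0.251 = -0.1763.
g_wv = 0.2349 + 0.1763 = 0.41.

0.41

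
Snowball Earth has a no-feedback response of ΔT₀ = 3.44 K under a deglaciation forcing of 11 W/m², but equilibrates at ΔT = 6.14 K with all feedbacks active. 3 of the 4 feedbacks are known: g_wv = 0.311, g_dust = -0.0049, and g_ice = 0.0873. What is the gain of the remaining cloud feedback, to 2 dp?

0.05

Amplification A = ΔT/ΔT₀ = 6.14/3.44 = 1.785.
Total gain g = 1 − 1/A = 1 − 1/1.785 = 0.4398.
Known gains sum to 0.311 − 0.0049 + 0.0873 = 0.3934.
g_cld = 0.4398 − 0.3934 = 0.05.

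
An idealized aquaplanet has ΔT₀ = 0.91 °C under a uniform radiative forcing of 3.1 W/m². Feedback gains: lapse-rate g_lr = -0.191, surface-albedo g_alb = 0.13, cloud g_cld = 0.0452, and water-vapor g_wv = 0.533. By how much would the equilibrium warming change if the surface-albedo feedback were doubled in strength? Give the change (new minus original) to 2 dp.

Original: g = 0.5172, ΔT = 0.91/(1−0.5172) = 1.8848 °C.
With doubled surface-albedo: g' = 0.6472, ΔT' = 0.91/(1−0.6472) = 2.5794 °C.
Change = 2.5794 − 1.8848 = 0.69 °C.

0.69 °C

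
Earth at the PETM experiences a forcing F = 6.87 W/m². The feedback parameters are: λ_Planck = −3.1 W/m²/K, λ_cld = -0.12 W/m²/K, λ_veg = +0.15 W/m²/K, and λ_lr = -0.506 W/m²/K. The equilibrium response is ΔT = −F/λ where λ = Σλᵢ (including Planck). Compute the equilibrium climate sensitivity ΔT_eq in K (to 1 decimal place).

1.9 K

Net feedback parameter λ = (−3.1) + (-0.12) + (+0.15) + (-0.506) = -3.576 W/m²/K.
ΔT = −F/λ = −6.87/(-3.576) = 1.9 K.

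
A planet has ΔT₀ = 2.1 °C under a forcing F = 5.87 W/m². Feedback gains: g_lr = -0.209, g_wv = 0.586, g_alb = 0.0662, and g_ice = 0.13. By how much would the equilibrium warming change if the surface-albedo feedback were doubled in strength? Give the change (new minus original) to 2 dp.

Original: g = 0.5732, ΔT = 2.1/(1−0.5732) = 4.9203 °C.
With doubled surface-albedo: g' = 0.6394, ΔT' = 2.1/(1−0.6394) = 5.8236 °C.
Change = 5.8236 − 4.9203 = 0.90 °C.

0.90 °C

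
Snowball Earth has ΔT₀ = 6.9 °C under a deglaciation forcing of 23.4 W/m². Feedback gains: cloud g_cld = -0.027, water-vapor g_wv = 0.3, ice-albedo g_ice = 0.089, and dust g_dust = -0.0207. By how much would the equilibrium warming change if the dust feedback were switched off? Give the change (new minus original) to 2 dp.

0.34 °C

Original: g = 0.3413, ΔT = 6.9/(1−0.3413) = 10.4752 °C.
Without dust: g' = 0.362, ΔT' = 6.9/(1−0.362) = 10.8150 °C.
Change = 10.8150 − 10.4752 = 0.34 °C.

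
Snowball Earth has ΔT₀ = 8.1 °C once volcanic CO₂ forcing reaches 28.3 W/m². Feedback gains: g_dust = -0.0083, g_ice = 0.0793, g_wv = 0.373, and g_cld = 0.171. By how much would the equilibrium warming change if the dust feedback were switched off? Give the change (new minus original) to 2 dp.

Original: g = 0.615, ΔT = 8.1/(1−0.615) = 21.0390 °C.
Without dust: g' = 0.6233, ΔT' = 8.1/(1−0.6233) = 21.5025 °C.
Change = 21.5025 − 21.0390 = 0.46 °C.

0.46 °C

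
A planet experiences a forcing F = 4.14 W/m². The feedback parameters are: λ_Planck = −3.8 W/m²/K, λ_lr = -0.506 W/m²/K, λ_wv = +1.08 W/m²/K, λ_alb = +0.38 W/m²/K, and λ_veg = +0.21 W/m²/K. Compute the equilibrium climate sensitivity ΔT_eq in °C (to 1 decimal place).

Net feedback parameter λ = (−3.8) + (-0.506) + (+1.08) + (+0.38) + (+0.21) = -2.636 W/m²/K.
ΔT = −F/λ = −4.14/(-2.636) = 1.6 °C.

1.6 °C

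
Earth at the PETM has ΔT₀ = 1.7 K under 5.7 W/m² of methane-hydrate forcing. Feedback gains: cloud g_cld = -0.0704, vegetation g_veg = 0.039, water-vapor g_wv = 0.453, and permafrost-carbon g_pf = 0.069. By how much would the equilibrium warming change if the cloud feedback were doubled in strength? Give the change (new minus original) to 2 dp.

Original: g = 0.4906, ΔT = 1.7/(1−0.4906) = 3.3373 K.
With doubled cloud: g' = 0.4202, ΔT' = 1.7/(1−0.4202) = 2.9320 K.
Change = 2.9320 − 3.3373 = -0.41 K.

-0.41 K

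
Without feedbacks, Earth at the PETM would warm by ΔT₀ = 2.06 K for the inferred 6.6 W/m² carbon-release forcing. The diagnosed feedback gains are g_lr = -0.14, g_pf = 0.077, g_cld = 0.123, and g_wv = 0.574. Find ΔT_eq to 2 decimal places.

5.63 K

Total gain g = -0.14 + 0.077 + 0.123 + 0.574 = 0.634.
Amplification A = 1/(1 − 0.634) = 2.732.
ΔT = 2.06 × 2.732 = 5.63 K.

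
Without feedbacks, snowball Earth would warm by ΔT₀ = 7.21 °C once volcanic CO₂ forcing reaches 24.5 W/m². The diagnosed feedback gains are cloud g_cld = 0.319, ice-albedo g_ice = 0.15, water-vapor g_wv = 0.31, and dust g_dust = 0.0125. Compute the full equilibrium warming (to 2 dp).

34.58 °C

Total gain g = 0.319 + 0.15 + 0.31 + 0.0125 = 0.7915.
Amplification A = 1/(1 − 0.7915) = 4.796.
ΔT = 7.21 × 4.796 = 34.58 °C.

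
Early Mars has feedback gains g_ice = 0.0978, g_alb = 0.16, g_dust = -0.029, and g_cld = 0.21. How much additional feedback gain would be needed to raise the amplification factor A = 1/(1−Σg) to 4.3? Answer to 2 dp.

0.33

Current total gain = 0.4388.
Target gain for A = 4.3: g* = 1 − 1/4.3 = 0.7674.
Additional gain needed = 0.7674 − 0.4388 = 0.33.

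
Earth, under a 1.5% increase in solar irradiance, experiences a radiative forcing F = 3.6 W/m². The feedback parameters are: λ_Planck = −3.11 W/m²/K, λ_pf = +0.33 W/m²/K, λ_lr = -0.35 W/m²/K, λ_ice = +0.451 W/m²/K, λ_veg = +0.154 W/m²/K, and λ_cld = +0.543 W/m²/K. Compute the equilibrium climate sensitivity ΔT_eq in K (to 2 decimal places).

1.82 K

Net feedback parameter λ = (−3.11) + (+0.33) + (-0.35) + (+0.451) + (+0.154) + (+0.543) = -1.982 W/m²/K.
ΔT = −F/λ = −3.6/(-1.982) = 1.82 K.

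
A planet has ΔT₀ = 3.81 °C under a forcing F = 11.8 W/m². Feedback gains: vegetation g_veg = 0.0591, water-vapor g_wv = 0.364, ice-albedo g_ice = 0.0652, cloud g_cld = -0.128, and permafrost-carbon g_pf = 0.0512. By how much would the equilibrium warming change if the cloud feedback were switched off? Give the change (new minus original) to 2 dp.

1.80 °C

Original: g = 0.4115, ΔT = 3.81/(1−0.4115) = 6.4741 °C.
Without cloud: g' = 0.5395, ΔT' = 3.81/(1−0.5395) = 8.2736 °C.
Change = 8.2736 − 6.4741 = 1.80 °C.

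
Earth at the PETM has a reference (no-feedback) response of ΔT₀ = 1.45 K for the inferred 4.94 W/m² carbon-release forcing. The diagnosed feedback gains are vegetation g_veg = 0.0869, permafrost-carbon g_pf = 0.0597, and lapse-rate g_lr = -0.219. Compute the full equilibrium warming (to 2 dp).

Total gain g = 0.0869 + 0.0597 − 0.219 = -0.0724.
Amplification A = 1/(1 + 0.0724) = 0.9325.
ΔT = 1.45 × 0.9325 = 1.35 K.

1.35 K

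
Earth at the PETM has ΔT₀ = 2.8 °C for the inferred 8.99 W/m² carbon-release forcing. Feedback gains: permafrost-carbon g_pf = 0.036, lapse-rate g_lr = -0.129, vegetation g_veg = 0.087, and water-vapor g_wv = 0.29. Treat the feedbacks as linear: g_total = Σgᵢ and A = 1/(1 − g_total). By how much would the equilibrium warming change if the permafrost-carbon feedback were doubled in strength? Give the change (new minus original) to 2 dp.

0.21 °C

Original: g = 0.284, ΔT = 2.8/(1−0.284) = 3.9106 °C.
With doubled permafrost-carbon: g' = 0.32, ΔT' = 2.8/(1−0.32) = 4.1176 °C.
Change = 4.1176 − 3.9106 = 0.21 °C.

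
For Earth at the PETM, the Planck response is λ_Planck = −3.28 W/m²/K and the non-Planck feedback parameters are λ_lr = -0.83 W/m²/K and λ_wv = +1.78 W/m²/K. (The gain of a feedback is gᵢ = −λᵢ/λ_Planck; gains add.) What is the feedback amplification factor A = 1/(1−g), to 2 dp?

1.41

Convert to gains: g_lr = -0.83/3.28 = -0.253; g_wv = 1.78/3.28 = 0.5427.
Total gain g = 0.2897.
A = 1/(1 − 0.2897) = 1.41.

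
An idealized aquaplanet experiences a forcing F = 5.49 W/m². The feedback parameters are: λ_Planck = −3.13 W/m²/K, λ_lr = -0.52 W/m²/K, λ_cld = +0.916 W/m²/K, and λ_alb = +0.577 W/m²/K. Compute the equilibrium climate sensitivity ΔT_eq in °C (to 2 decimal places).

2.55 °C

Net feedback parameter λ = (−3.13) + (-0.52) + (+0.916) + (+0.577) = -2.157 W/m²/K.
ΔT = −F/λ = −5.49/(-2.157) = 2.55 °C.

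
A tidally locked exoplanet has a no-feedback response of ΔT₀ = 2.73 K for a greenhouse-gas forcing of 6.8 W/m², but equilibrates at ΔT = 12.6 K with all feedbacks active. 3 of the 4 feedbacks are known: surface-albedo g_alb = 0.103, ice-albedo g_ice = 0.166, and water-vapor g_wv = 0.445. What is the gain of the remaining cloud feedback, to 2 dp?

0.07

Amplification A = ΔT/ΔT₀ = 12.6/2.73 = 4.615.
Total gain g = 1 − 1/A = 1 − 1/4.615 = 0.7833.
Known gains sum to 0.103 + 0.166 + 0.445 = 0.714.
g_cld = 0.7833 − 0.714 = 0.07.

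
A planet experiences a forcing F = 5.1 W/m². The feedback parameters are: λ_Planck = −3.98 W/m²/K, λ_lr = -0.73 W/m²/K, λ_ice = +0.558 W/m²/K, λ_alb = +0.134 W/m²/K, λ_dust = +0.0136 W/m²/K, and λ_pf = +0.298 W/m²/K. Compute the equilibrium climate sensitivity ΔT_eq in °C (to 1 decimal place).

Net feedback parameter λ = (−3.98) + (-0.73) + (+0.558) + (+0.134) + (+0.0136) + (+0.298) = -3.7064 W/m²/K.
ΔT = −F/λ = −5.1/(-3.7064) = 1.4 °C.

1.4 °C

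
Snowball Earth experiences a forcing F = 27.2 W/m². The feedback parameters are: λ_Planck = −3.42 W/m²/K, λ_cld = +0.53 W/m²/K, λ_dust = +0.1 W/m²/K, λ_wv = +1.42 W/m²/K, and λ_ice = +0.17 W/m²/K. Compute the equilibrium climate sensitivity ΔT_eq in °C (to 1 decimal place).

22.7 °C

Net feedback parameter λ = (−3.42) + (+0.53) + (+0.1) + (+1.42) + (+0.17) = -1.2 W/m²/K.
ΔT = −F/λ = −27.2/(-1.2) = 22.7 °C.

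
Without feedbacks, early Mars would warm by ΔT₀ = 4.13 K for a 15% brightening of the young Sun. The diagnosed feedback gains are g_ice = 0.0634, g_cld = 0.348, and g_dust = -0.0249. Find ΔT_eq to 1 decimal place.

Total gain g = 0.0634 + 0.348 − 0.0249 = 0.3865.
Amplification A = 1/(1 − 0.3865) = 1.63.
ΔT = 4.13 × 1.63 = 6.7 K.

6.7 K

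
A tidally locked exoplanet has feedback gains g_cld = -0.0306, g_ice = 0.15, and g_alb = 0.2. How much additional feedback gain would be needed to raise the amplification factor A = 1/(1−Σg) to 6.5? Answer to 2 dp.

0.53

Current total gain = 0.3194.
Target gain for A = 6.5: g* = 1 − 1/6.5 = 0.8462.
Additional gain needed = 0.8462 − 0.3194 = 0.53.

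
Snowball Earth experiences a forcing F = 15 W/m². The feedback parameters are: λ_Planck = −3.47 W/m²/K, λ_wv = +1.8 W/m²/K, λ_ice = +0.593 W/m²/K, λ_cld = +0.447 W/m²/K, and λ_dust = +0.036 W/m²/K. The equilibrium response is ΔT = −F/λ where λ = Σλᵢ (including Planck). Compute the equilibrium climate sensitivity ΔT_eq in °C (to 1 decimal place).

25.3 °C

Net feedback parameter λ = (−3.47) + (+1.8) + (+0.593) + (+0.447) + (+0.036) = -0.594 W/m²/K.
ΔT = −F/λ = −15/(-0.594) = 25.3 °C.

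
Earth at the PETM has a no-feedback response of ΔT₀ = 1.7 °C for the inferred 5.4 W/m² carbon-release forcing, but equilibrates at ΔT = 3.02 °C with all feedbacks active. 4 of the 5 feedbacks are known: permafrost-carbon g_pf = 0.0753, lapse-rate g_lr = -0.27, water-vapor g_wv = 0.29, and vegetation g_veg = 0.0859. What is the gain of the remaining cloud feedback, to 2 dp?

Amplification A = ΔT/ΔT₀ = 3.02/1.7 = 1.776.
Total gain g = 1 − 1/A = 1 − 1/1.776 = 0.4369.
Known gains sum to 0.0753 − 0.27 + 0.29 + 0.0859 = 0.1812.
g_cld = 0.4369 − 0.1812 = 0.26.

0.26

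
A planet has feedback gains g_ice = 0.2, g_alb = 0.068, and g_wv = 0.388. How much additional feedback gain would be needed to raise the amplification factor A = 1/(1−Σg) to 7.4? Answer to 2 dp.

0.21

Current total gain = 0.656.
Target gain for A = 7.4: g* = 1 − 1/7.4 = 0.8649.
Additional gain needed = 0.8649 − 0.656 = 0.21.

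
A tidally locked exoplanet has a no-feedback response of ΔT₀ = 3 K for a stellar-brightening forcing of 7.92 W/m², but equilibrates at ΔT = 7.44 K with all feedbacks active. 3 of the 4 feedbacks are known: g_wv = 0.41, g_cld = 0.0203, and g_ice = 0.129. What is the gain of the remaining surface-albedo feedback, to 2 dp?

0.04

Amplification A = ΔT/ΔT₀ = 7.44/3 = 2.48.
Total gain g = 1 − 1/A = 1 − 1/2.48 = 0.5968.
Known gains sum to 0.41 + 0.0203 + 0.129 = 0.5593.
g_alb = 0.5968 − 0.5593 = 0.04.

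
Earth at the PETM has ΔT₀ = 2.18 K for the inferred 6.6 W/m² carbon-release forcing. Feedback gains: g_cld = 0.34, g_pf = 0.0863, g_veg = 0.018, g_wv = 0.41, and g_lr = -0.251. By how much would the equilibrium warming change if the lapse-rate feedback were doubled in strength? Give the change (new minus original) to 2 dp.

-2.13 K

Original: g = 0.6033, ΔT = 2.18/(1−0.6033) = 5.4953 K.
With doubled lapse-rate: g' = 0.3523, ΔT' = 2.18/(1−0.3523) = 3.3658 K.
Change = 3.3658 − 5.4953 = -2.13 K.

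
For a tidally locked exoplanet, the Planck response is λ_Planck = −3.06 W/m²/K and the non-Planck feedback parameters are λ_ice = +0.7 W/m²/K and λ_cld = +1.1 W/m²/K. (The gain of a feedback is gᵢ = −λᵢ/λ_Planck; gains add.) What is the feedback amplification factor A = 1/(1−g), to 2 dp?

Convert to gains: g_ice = 0.7/3.06 = 0.2288; g_cld = 1.1/3.06 = 0.3595.
Total gain g = 0.5883.
A = 1/(1 − 0.5883) = 2.43.

2.43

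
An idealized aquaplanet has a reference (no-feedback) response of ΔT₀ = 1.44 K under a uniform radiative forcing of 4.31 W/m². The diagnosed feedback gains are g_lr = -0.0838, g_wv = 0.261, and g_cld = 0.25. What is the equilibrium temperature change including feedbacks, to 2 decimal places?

Total gain g = -0.0838 + 0.261 + 0.25 = 0.4272.
Amplification A = 1/(1 − 0.4272) = 1.746.
ΔT = 1.44 × 1.746 = 2.51 K.

2.51 K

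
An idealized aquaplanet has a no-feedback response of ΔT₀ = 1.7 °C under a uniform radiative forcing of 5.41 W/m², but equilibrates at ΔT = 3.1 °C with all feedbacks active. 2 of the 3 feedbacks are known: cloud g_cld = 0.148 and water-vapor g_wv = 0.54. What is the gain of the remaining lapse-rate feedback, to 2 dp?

Amplification A = ΔT/ΔT₀ = 3.1/1.7 = 1.824.
Total gain g = 1 − 1/A = 1 − 1/1.824 = 0.4518.
Known gains sum to 0.148 + 0.54 = 0.688.
g_lr = 0.4518 − 0.688 = -0.24.

-0.24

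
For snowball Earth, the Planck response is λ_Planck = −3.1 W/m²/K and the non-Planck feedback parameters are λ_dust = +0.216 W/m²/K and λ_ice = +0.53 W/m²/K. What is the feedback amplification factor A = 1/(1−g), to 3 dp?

Convert to gains: g_dust = 0.216/3.1 = 0.06968; g_ice = 0.53/3.1 = 0.171.
Total gain g = 0.24068.
A = 1/(1 − 0.24068) = 1.317.

1.317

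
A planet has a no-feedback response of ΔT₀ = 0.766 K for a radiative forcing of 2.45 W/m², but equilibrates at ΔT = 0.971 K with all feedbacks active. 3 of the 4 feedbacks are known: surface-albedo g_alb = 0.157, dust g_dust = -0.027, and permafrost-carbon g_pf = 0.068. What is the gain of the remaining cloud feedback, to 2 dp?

0.01

Amplification A = ΔT/ΔT₀ = 0.971/0.766 = 1.268.
Total gain g = 1 − 1/A = 1 − 1/1.268 = 0.2114.
Known gains sum to 0.157 − 0.027 + 0.068 = 0.198.
g_cld = 0.2114 − 0.198 = 0.01.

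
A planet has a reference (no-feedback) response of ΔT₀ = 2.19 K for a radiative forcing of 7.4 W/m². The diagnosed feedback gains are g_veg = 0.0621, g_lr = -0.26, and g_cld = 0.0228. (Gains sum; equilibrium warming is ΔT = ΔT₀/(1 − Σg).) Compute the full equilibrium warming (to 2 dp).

Total gain g = 0.0621 − 0.26 + 0.0228 = -0.1751.
Amplification A = 1/(1 + 0.1751) = 0.851.
ΔT = 2.19 × 0.851 = 1.86 K.

1.86 K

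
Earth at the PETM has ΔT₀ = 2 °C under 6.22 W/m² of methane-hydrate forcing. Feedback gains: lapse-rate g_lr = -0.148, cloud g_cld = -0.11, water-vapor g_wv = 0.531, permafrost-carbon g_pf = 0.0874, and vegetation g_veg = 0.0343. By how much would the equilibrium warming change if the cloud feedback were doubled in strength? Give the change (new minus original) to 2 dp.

-0.51 °C

Original: g = 0.3947, ΔT = 2/(1−0.3947) = 3.3041 °C.
With doubled cloud: g' = 0.2847, ΔT' = 2/(1−0.2847) = 2.7960 °C.
Change = 2.7960 − 3.3041 = -0.51 °C.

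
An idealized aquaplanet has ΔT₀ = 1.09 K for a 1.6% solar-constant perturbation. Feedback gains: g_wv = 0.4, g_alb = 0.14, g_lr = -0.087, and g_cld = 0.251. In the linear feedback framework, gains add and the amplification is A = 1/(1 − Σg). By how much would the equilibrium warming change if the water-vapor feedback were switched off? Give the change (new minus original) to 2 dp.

Original: g = 0.704, ΔT = 1.09/(1−0.704) = 3.6824 K.
Without water-vapor: g' = 0.304, ΔT' = 1.09/(1−0.304) = 1.5661 K.
Change = 1.5661 − 3.6824 = -2.12 K.

-2.12 K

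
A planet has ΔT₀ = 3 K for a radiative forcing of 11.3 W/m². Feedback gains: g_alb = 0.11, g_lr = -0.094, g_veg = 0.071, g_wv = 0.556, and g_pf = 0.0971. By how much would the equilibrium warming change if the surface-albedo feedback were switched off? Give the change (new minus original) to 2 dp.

Original: g = 0.7401, ΔT = 3/(1−0.7401) = 11.5429 K.
Without surface-albedo: g' = 0.6301, ΔT' = 3/(1−0.6301) = 8.1103 K.
Change = 8.1103 − 11.5429 = -3.43 K.

-3.43 K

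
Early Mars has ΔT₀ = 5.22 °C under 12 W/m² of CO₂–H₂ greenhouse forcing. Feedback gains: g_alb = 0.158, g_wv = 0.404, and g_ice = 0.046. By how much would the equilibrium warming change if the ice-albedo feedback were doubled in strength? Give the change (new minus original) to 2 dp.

1.77 °C

Original: g = 0.608, ΔT = 5.22/(1−0.608) = 13.3163 °C.
With doubled ice-albedo: g' = 0.654, ΔT' = 5.22/(1−0.654) = 15.0867 °C.
Change = 15.0867 − 13.3163 = 1.77 °C.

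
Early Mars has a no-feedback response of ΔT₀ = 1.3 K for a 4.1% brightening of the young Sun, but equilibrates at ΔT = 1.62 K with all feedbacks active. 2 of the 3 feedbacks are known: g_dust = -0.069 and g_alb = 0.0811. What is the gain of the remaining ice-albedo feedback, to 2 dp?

Amplification A = ΔT/ΔT₀ = 1.62/1.3 = 1.246.
Total gain g = 1 − 1/A = 1 − 1/1.246 = 0.1974.
Known gains sum to -0.069 + 0.0811 = 0.0121.
g_ice = 0.1974 − 0.0121 = 0.19.

0.19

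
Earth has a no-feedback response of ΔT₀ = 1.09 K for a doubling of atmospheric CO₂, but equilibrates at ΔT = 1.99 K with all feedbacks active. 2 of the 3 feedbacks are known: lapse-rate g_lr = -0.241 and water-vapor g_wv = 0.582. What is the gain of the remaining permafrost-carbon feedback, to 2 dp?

0.11

Amplification A = ΔT/ΔT₀ = 1.99/1.09 = 1.826.
Total gain g = 1 − 1/A = 1 − 1/1.826 = 0.4524.
Known gains sum to -0.241 + 0.582 = 0.341.
g_pf = 0.4524 − 0.341 = 0.11.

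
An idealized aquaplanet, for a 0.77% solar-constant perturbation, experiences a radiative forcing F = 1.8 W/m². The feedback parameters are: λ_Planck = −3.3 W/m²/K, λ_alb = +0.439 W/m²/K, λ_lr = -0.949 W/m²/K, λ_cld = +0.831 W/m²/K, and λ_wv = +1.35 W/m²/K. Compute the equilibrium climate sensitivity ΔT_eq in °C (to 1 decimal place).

Net feedback parameter λ = (−3.3) + (+0.439) + (-0.949) + (+0.831) + (+1.35) = -1.629 W/m²/K.
ΔT = −F/λ = −1.8/(-1.629) = 1.1 °C.

1.1 °C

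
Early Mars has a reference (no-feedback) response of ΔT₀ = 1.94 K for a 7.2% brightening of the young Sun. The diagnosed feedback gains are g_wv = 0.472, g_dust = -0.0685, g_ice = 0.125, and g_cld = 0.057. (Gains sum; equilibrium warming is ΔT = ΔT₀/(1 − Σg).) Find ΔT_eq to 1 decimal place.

4.7 K

Total gain g = 0.472 − 0.0685 + 0.125 + 0.057 = 0.5855.
Amplification A = 1/(1 − 0.5855) = 2.413.
ΔT = 1.94 × 2.413 = 4.7 K.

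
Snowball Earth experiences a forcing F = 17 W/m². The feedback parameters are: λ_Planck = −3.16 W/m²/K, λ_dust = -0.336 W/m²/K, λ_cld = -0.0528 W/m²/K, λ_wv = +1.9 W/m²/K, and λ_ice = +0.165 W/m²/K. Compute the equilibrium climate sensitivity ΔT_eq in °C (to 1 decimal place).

Net feedback parameter λ = (−3.16) + (-0.336) + (-0.0528) + (+1.9) + (+0.165) = -1.4838 W/m²/K.
ΔT = −F/λ = −17/(-1.4838) = 11.5 °C.

11.5 °C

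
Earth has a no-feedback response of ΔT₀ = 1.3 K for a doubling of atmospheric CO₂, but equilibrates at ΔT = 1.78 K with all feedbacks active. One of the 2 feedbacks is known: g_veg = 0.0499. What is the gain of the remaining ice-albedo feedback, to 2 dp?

Amplification A = ΔT/ΔT₀ = 1.78/1.3 = 1.369.
Total gain g = 1 − 1/A = 1 − 1/1.369 = 0.2695.
The known gain is 0.0499.
g_ice = 0.2695 − 0.0499 = 0.22.

0.22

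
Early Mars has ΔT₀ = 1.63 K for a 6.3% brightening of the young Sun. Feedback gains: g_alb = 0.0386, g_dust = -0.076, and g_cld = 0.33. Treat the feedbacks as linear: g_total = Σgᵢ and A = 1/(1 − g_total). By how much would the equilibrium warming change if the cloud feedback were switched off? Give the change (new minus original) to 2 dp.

-0.73 K

Original: g = 0.2926, ΔT = 1.63/(1−0.2926) = 2.3042 K.
Without cloud: g' = -0.0374, ΔT' = 1.63/(1+0.0374) = 1.5712 K.
Change = 1.5712 − 2.3042 = -0.73 K.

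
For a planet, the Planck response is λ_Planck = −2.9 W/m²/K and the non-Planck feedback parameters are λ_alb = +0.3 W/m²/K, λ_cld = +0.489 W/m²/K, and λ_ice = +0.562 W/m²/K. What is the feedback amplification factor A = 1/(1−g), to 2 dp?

1.87

Convert to gains: g_alb = 0.3/2.9 = 0.1034; g_cld = 0.489/2.9 = 0.1686; g_ice = 0.562/2.9 = 0.1938.
Total gain g = 0.4658.
A = 1/(1 − 0.4658) = 1.87.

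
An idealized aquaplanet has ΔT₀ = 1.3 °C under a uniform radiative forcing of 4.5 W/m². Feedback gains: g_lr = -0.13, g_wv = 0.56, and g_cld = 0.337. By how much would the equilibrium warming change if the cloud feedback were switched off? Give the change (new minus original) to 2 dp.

Original: g = 0.767, ΔT = 1.3/(1−0.767) = 5.5794 °C.
Without cloud: g' = 0.43, ΔT' = 1.3/(1−0.43) = 2.2807 °C.
Change = 2.2807 − 5.5794 = -3.30 °C.

-3.30 °C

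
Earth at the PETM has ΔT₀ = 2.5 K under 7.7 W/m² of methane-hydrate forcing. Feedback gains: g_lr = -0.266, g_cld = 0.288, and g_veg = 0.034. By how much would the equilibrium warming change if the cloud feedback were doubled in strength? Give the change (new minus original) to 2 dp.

1.16 K

Original: g = 0.056, ΔT = 2.5/(1−0.056) = 2.6483 K.
With doubled cloud: g' = 0.344, ΔT' = 2.5/(1−0.344) = 3.8110 K.
Change = 3.8110 − 2.6483 = 1.16 K.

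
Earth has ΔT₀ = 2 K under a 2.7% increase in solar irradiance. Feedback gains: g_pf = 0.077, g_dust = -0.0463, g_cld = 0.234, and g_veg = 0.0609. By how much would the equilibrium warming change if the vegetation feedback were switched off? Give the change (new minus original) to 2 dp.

Original: g = 0.3256, ΔT = 2/(1−0.3256) = 2.9656 K.
Without vegetation: g' = 0.2647, ΔT' = 2/(1−0.2647) = 2.7200 K.
Change = 2.7200 − 2.9656 = -0.25 K.

-0.25 K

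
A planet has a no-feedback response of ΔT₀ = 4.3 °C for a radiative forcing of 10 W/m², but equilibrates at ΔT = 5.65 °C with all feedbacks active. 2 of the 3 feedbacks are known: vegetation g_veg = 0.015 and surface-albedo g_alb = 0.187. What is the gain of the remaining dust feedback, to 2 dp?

Amplification A = ΔT/ΔT₀ = 5.65/4.3 = 1.314.
Total gain g = 1 − 1/A = 1 − 1/1.314 = 0.239.
Known gains sum to 0.015 + 0.187 = 0.202.
g_dust = 0.239 − 0.202 = 0.04.

0.04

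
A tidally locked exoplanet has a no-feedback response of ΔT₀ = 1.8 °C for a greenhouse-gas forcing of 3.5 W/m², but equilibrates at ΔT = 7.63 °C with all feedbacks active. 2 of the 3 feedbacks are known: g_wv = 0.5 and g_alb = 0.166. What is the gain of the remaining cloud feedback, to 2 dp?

Amplification A = ΔT/ΔT₀ = 7.63/1.8 = 4.239.
Total gain g = 1 − 1/A = 1 − 1/4.239 = 0.7641.
Known gains sum to 0.5 + 0.166 = 0.666.
g_cld = 0.7641 − 0.666 = 0.10.

0.10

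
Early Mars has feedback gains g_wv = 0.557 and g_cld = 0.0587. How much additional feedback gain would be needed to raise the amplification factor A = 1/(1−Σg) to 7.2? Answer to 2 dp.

Current total gain = 0.6157.
Target gain for A = 7.2: g* = 1 − 1/7.2 = 0.8611.
Additional gain needed = 0.8611 − 0.6157 = 0.25.

0.25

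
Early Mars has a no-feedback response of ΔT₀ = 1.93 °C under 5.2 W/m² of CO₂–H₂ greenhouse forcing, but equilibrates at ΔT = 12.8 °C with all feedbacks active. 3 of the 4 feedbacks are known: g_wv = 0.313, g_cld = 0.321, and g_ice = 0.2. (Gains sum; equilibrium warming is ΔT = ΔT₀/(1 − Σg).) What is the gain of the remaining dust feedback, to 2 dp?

0.02

Amplification A = ΔT/ΔT₀ = 12.8/1.93 = 6.632.
Total gain g = 1 − 1/A = 1 − 1/6.632 = 0.8492.
Known gains sum to 0.313 + 0.321 + 0.2 = 0.834.
g_dust = 0.8492 − 0.834 = 0.02.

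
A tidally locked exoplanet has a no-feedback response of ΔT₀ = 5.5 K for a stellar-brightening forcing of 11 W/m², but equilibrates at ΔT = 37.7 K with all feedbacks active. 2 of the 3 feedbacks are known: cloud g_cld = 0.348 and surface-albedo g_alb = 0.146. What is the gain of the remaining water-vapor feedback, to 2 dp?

0.36

Amplification A = ΔT/ΔT₀ = 37.7/5.5 = 6.855.
Total gain g = 1 − 1/A = 1 − 1/6.855 = 0.8541.
Known gains sum to 0.348 + 0.146 = 0.494.
g_wv = 0.8541 − 0.494 = 0.36.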